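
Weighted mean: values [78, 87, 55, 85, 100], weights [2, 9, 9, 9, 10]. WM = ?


Numerator = 78*2 + 87*9 + 55*9 + 85*9 + 100*10 = 3199
Denominator = 2 + 9 + 9 + 9 + 10 = 39
WM = 3199/39 = 82.0256

WM = 82.0256


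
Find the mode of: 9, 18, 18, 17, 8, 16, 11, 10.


Frequencies: 8:1, 9:1, 10:1, 11:1, 16:1, 17:1, 18:2
Max frequency = 2
Mode = 18

Mode = 18


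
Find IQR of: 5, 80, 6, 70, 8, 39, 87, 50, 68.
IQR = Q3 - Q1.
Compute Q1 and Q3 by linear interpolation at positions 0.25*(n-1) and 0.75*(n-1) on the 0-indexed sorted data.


Sorted: 5, 6, 8, 39, 50, 68, 70, 80, 87
Q1 (25th %ile) = 8.0000
Q3 (75th %ile) = 70.0000
IQR = 70.0000 - 8.0000 = 62.0000

IQR = 62.0000


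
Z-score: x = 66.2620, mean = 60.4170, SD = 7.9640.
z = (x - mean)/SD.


z = (66.2620 - 60.4170)/7.9640
= 5.8450/7.9640
= 0.7339

z = 0.7339


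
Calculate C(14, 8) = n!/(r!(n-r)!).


C(14,8) = 14!/(8! × 6!)
= 87178291200/(40320 × 720)
= 3003

C(14,8) = 3003


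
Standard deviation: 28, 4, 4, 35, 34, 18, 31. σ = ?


Mean = 22.0000
Variance = 156.2857
SD = sqrt(156.2857) = 12.5014

SD = 12.5014


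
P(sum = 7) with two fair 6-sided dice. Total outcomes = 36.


Total outcomes = 6×6 = 36
Favorable (sum = 7): 6
P = 6/36 = 0.1667

P = 0.1667


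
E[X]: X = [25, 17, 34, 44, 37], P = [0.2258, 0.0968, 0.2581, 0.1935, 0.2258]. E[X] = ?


E[X] = 25*0.2258 + 17*0.0968 + 34*0.2581 + 44*0.1935 + 37*0.2258
= 5.6450 + 1.6456 + 8.7754 + 8.5140 + 8.3546
= 32.9346

E[X] = 32.9346


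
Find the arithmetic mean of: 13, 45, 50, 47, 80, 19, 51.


Sum = 13 + 45 + 50 + 47 + 80 + 19 + 51 = 305
n = 7
Mean = 305/7 = 43.5714

Mean = 43.5714


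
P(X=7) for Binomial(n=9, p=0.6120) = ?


C(9,7) = 36
p^7 = 0.032156
(1-p)^2 = 0.150544
P = 36 * 0.032156 * 0.150544 = 0.1743

P(X=7) = 0.1743


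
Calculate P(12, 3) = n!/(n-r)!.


P(12,3) = 12!/9!
= 479001600/362880
= 1320

P(12,3) = 1320


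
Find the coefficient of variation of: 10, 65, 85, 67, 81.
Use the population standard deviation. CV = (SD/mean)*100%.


Mean = 61.6000
SD = 26.9340
CV = (26.9340/61.6000)*100 = 43.7240%

CV = 43.7240%


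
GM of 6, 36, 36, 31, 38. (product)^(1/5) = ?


Product = 6 × 36 × 36 × 31 × 38 = 9160128
GM = 9160128^(1/5) = 24.6820

GM = 24.6820


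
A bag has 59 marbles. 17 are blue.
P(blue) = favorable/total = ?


P = 17/59 = 0.2881

P = 0.2881


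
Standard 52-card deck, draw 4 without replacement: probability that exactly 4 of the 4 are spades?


Hypergeometric: P(X=4) = C(13,4)·C(39,0) / C(52,4)
= 715 × 1 / 270725
= 715/270725 = 0.0026

P = 0.0026


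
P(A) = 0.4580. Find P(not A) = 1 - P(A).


P(not A) = 1 - 0.4580 = 0.5420

P(not A) = 0.5420


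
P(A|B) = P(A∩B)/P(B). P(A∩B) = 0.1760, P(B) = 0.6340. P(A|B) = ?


P(A|B) = 0.1760/0.6340 = 0.2776

P(A|B) = 0.2776


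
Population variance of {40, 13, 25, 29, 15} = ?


Mean = 24.4000
Squared deviations: 243.3600, 129.9600, 0.3600, 21.1600, 88.3600
Sum = 483.2000
Variance = 483.2000/5 = 96.6400

Variance = 96.6400


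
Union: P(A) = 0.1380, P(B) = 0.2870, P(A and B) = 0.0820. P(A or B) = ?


P(A∪B) = 0.1380 + 0.2870 - 0.0820
= 0.4250 - 0.0820
= 0.3430

P(A∪B) = 0.3430


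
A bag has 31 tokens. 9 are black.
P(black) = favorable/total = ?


P = 9/31 = 0.2903

P = 0.2903


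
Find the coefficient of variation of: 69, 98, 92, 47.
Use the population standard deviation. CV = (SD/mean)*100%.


Mean = 76.5000
SD = 20.1804
CV = (20.1804/76.5000)*100 = 26.3797%

CV = 26.3797%


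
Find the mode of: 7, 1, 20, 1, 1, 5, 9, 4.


Frequencies: 1:3, 4:1, 5:1, 7:1, 9:1, 20:1
Max frequency = 3
Mode = 1

Mode = 1


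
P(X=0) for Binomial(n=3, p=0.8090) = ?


C(3,0) = 1
p^0 = 1.000000
(1-p)^3 = 0.006968
P = 1 * 1.000000 * 0.006968 = 0.0070

P(X=0) = 0.0070


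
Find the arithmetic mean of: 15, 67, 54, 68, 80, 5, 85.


Sum = 15 + 67 + 54 + 68 + 80 + 5 + 85 = 374
n = 7
Mean = 374/7 = 53.4286

Mean = 53.4286


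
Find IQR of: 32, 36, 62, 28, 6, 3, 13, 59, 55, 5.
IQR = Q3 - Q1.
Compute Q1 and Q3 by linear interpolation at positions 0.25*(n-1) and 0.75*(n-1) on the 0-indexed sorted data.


Sorted: 3, 5, 6, 13, 28, 32, 36, 55, 59, 62
Q1 (25th %ile) = 7.7500
Q3 (75th %ile) = 50.2500
IQR = 50.2500 - 7.7500 = 42.5000

IQR = 42.5000


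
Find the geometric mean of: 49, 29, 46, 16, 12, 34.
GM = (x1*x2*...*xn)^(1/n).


Product = 49 × 29 × 46 × 16 × 12 × 34 = 426709248
GM = 426709248^(1/6) = 27.4382

GM = 27.4382


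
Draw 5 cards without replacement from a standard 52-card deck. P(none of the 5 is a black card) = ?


P(no black cards) = (26/52) × (25/51) × (24/50) × (23/49) × (22/48)
= 0.0253

P = 0.0253


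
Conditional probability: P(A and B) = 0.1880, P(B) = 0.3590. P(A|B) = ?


P(A|B) = 0.1880/0.3590 = 0.5237

P(A|B) = 0.5237


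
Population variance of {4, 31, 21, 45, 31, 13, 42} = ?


Mean = 26.7143
Squared deviations: 515.9388, 18.3673, 32.6531, 334.3673, 18.3673, 188.0816, 233.6531
Sum = 1341.4286
Variance = 1341.4286/7 = 191.6327

Variance = 191.6327


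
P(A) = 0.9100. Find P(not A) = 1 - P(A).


P(not A) = 1 - 0.9100 = 0.0900

P(not A) = 0.0900


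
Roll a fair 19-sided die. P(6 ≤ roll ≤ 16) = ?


Favorable outcomes (6 ≤ roll ≤ 16): 11
Total outcomes = 19
P = 11/19 = 0.5789

P = 0.5789


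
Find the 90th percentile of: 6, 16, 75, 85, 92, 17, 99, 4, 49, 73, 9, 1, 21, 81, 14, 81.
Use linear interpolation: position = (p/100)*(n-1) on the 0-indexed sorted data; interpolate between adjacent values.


Sorted: 1, 4, 6, 9, 14, 16, 17, 21, 49, 73, 75, 81, 81, 85, 92, 99
n = 16
Index = 90/100 * 15 = 13.5000
Lower = data[13] = 85, Upper = data[14] = 92
P90 = 85 + 0.5000*(7) = 88.5000

P90 = 88.5000


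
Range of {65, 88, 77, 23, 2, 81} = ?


Max = 88, Min = 2
Range = 88 - 2 = 86

Range = 86


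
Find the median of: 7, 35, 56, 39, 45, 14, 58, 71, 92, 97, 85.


Sorted: 7, 14, 35, 39, 45, 56, 58, 71, 85, 92, 97
n = 11 (odd)
Middle value = 56

Median = 56


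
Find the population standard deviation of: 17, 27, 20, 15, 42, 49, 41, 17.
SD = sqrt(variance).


Mean = 28.5000
Variance = 160.0000
SD = sqrt(160.0000) = 12.6491

SD = 12.6491


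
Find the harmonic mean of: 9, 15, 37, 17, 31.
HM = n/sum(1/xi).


Sum of reciprocals = 1/9 + 1/15 + 1/37 + 1/17 + 1/31 = 0.295886
HM = 5/0.295886 = 16.8984

HM = 16.8984


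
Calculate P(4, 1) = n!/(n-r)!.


P(4,1) = 4!/3!
= 24/6
= 4

P(4,1) = 4


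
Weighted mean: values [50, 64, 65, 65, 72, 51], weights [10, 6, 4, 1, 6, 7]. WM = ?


Numerator = 50*10 + 64*6 + 65*4 + 65*1 + 72*6 + 51*7 = 1998
Denominator = 10 + 6 + 4 + 1 + 6 + 7 = 34
WM = 1998/34 = 58.7647

WM = 58.7647


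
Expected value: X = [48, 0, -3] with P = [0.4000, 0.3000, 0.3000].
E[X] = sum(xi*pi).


E[X] = 48*0.4000 + 0*0.3000 - 3*0.3000
= 19.2000 + 0 - 0.9000
= 18.3000

E[X] = 18.3000


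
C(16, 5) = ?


C(16,5) = 16!/(5! × 11!)
= 20922789888000/(120 × 39916800)
= 4368

C(16,5) = 4368


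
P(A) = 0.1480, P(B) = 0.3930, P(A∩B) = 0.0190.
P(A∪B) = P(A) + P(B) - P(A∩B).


P(A∪B) = 0.1480 + 0.3930 - 0.0190
= 0.5410 - 0.0190
= 0.5220

P(A∪B) = 0.5220


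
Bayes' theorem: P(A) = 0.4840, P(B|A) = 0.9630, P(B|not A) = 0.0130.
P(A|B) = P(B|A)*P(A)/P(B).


P(B) = P(B|A)*P(A) + P(B|A')*P(A')
= 0.9630*0.4840 + 0.0130*0.5160
= 0.466092 + 0.006708 = 0.472800
P(A|B) = 0.466092/0.472800 = 0.9858

P(A|B) = 0.9858


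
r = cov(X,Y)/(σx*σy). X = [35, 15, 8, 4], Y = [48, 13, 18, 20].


Mean X = 15.5000, Mean Y = 24.7500
SD X = 11.926860, SD Y = 13.663363
Cov = 141.125000
r = 141.125000/(11.926860*13.663363) = 0.8660

r = 0.8660


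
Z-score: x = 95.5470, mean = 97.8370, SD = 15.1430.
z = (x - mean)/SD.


z = (95.5470 - 97.8370)/15.1430
= -2.2900/15.1430
= -0.1512

z = -0.1512


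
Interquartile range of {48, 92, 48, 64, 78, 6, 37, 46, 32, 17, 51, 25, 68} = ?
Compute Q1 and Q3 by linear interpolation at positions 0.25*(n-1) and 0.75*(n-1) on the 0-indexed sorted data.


Sorted: 6, 17, 25, 32, 37, 46, 48, 48, 51, 64, 68, 78, 92
Q1 (25th %ile) = 32.0000
Q3 (75th %ile) = 64.0000
IQR = 64.0000 - 32.0000 = 32.0000

IQR = 32.0000


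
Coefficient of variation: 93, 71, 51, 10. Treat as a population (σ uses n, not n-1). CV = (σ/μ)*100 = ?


Mean = 56.2500
SD = 30.5563
CV = (30.5563/56.2500)*100 = 54.3223%

CV = 54.3223%


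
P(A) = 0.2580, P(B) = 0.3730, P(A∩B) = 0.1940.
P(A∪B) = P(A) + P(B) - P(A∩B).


P(A∪B) = 0.2580 + 0.3730 - 0.1940
= 0.6310 - 0.1940
= 0.4370

P(A∪B) = 0.4370


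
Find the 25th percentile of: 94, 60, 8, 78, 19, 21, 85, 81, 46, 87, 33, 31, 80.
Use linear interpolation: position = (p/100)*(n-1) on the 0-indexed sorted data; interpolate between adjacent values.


Sorted: 8, 19, 21, 31, 33, 46, 60, 78, 80, 81, 85, 87, 94
n = 13
Index = 25/100 * 12 = 3.0000
Lower = data[3] = 31, Upper = data[4] = 33
P25 = 31 + 0*(2) = 31.0000

P25 = 31.0000


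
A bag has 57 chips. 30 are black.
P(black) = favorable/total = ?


P = 30/57 = 0.5263

P = 0.5263


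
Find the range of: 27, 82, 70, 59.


Max = 82, Min = 27
Range = 82 - 27 = 55

Range = 55


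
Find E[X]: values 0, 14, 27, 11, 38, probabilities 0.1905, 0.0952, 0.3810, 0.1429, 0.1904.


E[X] = 0*0.1905 + 14*0.0952 + 27*0.3810 + 11*0.1429 + 38*0.1904
= 0 + 1.3328 + 10.2870 + 1.5719 + 7.2352
= 20.4269

E[X] = 20.4269


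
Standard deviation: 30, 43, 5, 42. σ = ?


Mean = 30.0000
Variance = 234.5000
SD = sqrt(234.5000) = 15.3134

SD = 15.3134


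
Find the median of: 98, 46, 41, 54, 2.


Sorted: 2, 41, 46, 54, 98
n = 5 (odd)
Middle value = 46

Median = 46


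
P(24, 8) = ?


P(24,8) = 24!/16!
= 620448401733239439360000/20922789888000
= 29654190720

P(24,8) = 29654190720


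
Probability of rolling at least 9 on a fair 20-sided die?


Favorable outcomes (roll ≥ 9): 12
Total outcomes = 20
P = 12/20 = 0.6000

P = 0.6000


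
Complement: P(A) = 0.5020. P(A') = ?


P(not A) = 1 - 0.5020 = 0.4980

P(not A) = 0.4980


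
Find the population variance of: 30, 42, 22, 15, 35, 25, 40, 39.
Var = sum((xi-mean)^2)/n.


Mean = 31.0000
Squared deviations: 1.0000, 121.0000, 81.0000, 256.0000, 16.0000, 36.0000, 81.0000, 64.0000
Sum = 656.0000
Variance = 656.0000/8 = 82.0000

Variance = 82.0000


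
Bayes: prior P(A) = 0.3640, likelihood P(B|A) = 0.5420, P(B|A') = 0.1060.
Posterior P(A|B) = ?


P(B) = P(B|A)*P(A) + P(B|A')*P(A')
= 0.5420*0.3640 + 0.1060*0.6360
= 0.197288 + 0.067416 = 0.264704
P(A|B) = 0.197288/0.264704 = 0.7453

P(A|B) = 0.7453


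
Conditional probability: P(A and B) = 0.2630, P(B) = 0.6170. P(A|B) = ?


P(A|B) = 0.2630/0.6170 = 0.4263

P(A|B) = 0.4263


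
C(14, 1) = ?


C(14,1) = 14!/(1! × 13!)
= 87178291200/(1 × 6227020800)
= 14

C(14,1) = 14


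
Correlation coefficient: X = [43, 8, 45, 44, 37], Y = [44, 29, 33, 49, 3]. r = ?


Mean X = 35.4000, Mean Y = 31.6000
SD X = 13.979986, SD Y = 16.019988
Cov = 56.560000
r = 56.560000/(13.979986*16.019988) = 0.2525

r = 0.2525


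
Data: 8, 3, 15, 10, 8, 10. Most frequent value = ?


Frequencies: 3:1, 8:2, 10:2, 15:1
Max frequency = 2
Mode = 8, 10

Mode = 8, 10


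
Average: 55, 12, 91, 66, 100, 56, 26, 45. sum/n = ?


Sum = 55 + 12 + 91 + 66 + 100 + 56 + 26 + 45 = 451
n = 8
Mean = 451/8 = 56.3750

Mean = 56.3750


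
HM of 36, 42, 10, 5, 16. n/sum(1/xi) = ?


Sum of reciprocals = 1/36 + 1/42 + 1/10 + 1/5 + 1/16 = 0.414087
HM = 5/0.414087 = 12.0747

HM = 12.0747


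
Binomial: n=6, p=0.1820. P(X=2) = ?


C(6,2) = 15
p^2 = 0.033124
(1-p)^4 = 0.447727
P = 15 * 0.033124 * 0.447727 = 0.2225

P(X=2) = 0.2225


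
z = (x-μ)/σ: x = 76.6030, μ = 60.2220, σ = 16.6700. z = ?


z = (76.6030 - 60.2220)/16.6700
= 16.3810/16.6700
= 0.9827

z = 0.9827


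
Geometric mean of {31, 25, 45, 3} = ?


Product = 31 × 25 × 45 × 3 = 104625
GM = 104625^(1/4) = 17.9849

GM = 17.9849


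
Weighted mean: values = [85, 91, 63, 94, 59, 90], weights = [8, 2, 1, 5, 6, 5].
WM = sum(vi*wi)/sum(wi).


Numerator = 85*8 + 91*2 + 63*1 + 94*5 + 59*6 + 90*5 = 2199
Denominator = 8 + 2 + 1 + 5 + 6 + 5 = 27
WM = 2199/27 = 81.4444

WM = 81.4444


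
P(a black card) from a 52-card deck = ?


26 black cards in 52 cards
P = 26/52 = 0.5000

P = 0.5000


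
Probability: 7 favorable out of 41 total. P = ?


P = 7/41 = 0.1707

P = 0.1707


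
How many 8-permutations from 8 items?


P(8,8) = 8!/0!
= 40320/1
= 40320

P(8,8) = 40320


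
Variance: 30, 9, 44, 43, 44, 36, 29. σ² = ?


Mean = 33.5714
Squared deviations: 12.7551, 603.7551, 108.7551, 88.8980, 108.7551, 5.8980, 20.8980
Sum = 949.7143
Variance = 949.7143/7 = 135.6735

Variance = 135.6735


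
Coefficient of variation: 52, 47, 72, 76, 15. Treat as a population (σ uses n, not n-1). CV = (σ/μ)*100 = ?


Mean = 52.4000
SD = 21.7679
CV = (21.7679/52.4000)*100 = 41.5417%

CV = 41.5417%


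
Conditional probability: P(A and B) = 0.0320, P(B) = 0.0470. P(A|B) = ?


P(A|B) = 0.0320/0.0470 = 0.6809

P(A|B) = 0.6809


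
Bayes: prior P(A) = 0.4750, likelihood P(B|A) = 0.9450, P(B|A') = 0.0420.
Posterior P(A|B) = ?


P(B) = P(B|A)*P(A) + P(B|A')*P(A')
= 0.9450*0.4750 + 0.0420*0.5250
= 0.448875 + 0.022050 = 0.470925
P(A|B) = 0.448875/0.470925 = 0.9532

P(A|B) = 0.9532


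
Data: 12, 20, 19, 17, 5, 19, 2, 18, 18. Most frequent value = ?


Frequencies: 2:1, 5:1, 12:1, 17:1, 18:2, 19:2, 20:1
Max frequency = 2
Mode = 18, 19

Mode = 18, 19


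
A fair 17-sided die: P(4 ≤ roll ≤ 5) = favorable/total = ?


Favorable outcomes (4 ≤ roll ≤ 5): 2
Total outcomes = 17
P = 2/17 = 0.1176

P = 0.1176


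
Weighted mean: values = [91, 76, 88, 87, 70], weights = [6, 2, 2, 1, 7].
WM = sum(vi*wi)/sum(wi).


Numerator = 91*6 + 76*2 + 88*2 + 87*1 + 70*7 = 1451
Denominator = 6 + 2 + 2 + 1 + 7 = 18
WM = 1451/18 = 80.6111

WM = 80.6111


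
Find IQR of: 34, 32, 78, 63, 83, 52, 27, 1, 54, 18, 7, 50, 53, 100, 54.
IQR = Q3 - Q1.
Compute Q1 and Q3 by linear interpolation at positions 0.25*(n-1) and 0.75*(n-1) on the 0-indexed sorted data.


Sorted: 1, 7, 18, 27, 32, 34, 50, 52, 53, 54, 54, 63, 78, 83, 100
Q1 (25th %ile) = 29.5000
Q3 (75th %ile) = 58.5000
IQR = 58.5000 - 29.5000 = 29.0000

IQR = 29.0000


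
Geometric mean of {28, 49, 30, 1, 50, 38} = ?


Product = 28 × 49 × 30 × 1 × 50 × 38 = 78204000
GM = 78204000^(1/6) = 20.6794

GM = 20.6794


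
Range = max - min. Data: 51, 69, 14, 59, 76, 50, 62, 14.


Max = 76, Min = 14
Range = 76 - 14 = 62

Range = 62


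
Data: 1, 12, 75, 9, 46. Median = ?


Sorted: 1, 9, 12, 46, 75
n = 5 (odd)
Middle value = 12

Median = 12


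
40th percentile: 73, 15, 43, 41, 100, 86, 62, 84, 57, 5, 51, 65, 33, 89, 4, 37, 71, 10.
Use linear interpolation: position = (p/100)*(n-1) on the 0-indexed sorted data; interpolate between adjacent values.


Sorted: 4, 5, 10, 15, 33, 37, 41, 43, 51, 57, 62, 65, 71, 73, 84, 86, 89, 100
n = 18
Index = 40/100 * 17 = 6.8000
Lower = data[6] = 41, Upper = data[7] = 43
P40 = 41 + 0.8000*(2) = 42.6000

P40 = 42.6000


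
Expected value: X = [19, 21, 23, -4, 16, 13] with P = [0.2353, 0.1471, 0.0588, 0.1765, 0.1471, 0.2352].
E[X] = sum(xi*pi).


E[X] = 19*0.2353 + 21*0.1471 + 23*0.0588 - 4*0.1765 + 16*0.1471 + 13*0.2352
= 4.4707 + 3.0891 + 1.3524 - 0.7060 + 2.3536 + 3.0576
= 13.6174

E[X] = 13.6174


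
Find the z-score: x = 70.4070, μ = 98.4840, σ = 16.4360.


z = (70.4070 - 98.4840)/16.4360
= -28.0770/16.4360
= -1.7083

z = -1.7083


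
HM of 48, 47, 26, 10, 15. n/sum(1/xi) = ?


Sum of reciprocals = 1/48 + 1/47 + 1/26 + 1/10 + 1/15 = 0.247238
HM = 5/0.247238 = 20.2234

HM = 20.2234


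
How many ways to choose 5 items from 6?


C(6,5) = 6!/(5! × 1!)
= 720/(120 × 1)
= 6

C(6,5) = 6


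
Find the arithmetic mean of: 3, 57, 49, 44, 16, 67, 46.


Sum = 3 + 57 + 49 + 44 + 16 + 67 + 46 = 282
n = 7
Mean = 282/7 = 40.2857

Mean = 40.2857


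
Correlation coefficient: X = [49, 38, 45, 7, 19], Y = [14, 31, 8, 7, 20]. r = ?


Mean X = 31.6000, Mean Y = 16.0000
SD X = 16.044937, SD Y = 8.831761
Cov = 25.000000
r = 25.000000/(16.044937*8.831761) = 0.1764

r = 0.1764


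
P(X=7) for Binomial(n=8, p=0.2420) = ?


C(8,7) = 8
p^7 = 4.860798e-05
(1-p)^1 = 0.758000
P = 8 * 4.860798e-05 * 0.758000 = 0.0003

P(X=7) = 0.0003


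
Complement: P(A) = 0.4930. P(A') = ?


P(not A) = 1 - 0.4930 = 0.5070

P(not A) = 0.5070


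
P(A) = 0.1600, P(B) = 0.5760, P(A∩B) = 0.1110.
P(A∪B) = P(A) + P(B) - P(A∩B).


P(A∪B) = 0.1600 + 0.5760 - 0.1110
= 0.7360 - 0.1110
= 0.6250

P(A∪B) = 0.6250


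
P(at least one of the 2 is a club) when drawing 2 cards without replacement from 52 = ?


P(at least one) = 1 - P(none)
P(none) = (39/52) × (38/51) = 0.558824
P(at least one) = 1 - 0.558824 = 0.4412

P = 0.4412


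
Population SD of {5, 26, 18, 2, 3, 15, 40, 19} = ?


Mean = 16.0000
Variance = 147.0000
SD = sqrt(147.0000) = 12.1244

SD = 12.1244


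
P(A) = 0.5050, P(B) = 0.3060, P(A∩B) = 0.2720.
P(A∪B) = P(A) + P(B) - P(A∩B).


P(A∪B) = 0.5050 + 0.3060 - 0.2720
= 0.8110 - 0.2720
= 0.5390

P(A∪B) = 0.5390


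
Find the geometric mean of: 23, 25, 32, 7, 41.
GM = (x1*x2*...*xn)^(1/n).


Product = 23 × 25 × 32 × 7 × 41 = 5280800
GM = 5280800^(1/5) = 22.1075

GM = 22.1075


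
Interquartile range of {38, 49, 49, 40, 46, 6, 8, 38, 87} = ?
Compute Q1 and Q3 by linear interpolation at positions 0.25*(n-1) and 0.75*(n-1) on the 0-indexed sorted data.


Sorted: 6, 8, 38, 38, 40, 46, 49, 49, 87
Q1 (25th %ile) = 38.0000
Q3 (75th %ile) = 49.0000
IQR = 49.0000 - 38.0000 = 11.0000

IQR = 11.0000


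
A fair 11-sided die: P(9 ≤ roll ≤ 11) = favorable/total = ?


Favorable outcomes (9 ≤ roll ≤ 11): 3
Total outcomes = 11
P = 3/11 = 0.2727

P = 0.2727


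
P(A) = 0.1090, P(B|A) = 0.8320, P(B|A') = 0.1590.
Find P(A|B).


P(B) = P(B|A)*P(A) + P(B|A')*P(A')
= 0.8320*0.1090 + 0.1590*0.8910
= 0.090688 + 0.141669 = 0.232357
P(A|B) = 0.090688/0.232357 = 0.3903

P(A|B) = 0.3903


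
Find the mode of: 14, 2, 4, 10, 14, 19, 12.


Frequencies: 2:1, 4:1, 10:1, 12:1, 14:2, 19:1
Max frequency = 2
Mode = 14

Mode = 14


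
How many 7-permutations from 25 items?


P(25,7) = 25!/18!
= 15511210043330985984000000/6402373705728000
= 2422728000

P(25,7) = 2422728000


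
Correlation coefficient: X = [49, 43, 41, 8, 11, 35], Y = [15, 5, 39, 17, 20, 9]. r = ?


Mean X = 31.1667, Mean Y = 17.5000
SD X = 15.878882, SD Y = 10.828204
Cov = -8.750000
r = -8.750000/(15.878882*10.828204) = -0.0509

r = -0.0509


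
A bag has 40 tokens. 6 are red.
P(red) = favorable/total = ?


P = 6/40 = 0.1500

P = 0.1500


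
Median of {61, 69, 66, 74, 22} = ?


Sorted: 22, 61, 66, 69, 74
n = 5 (odd)
Middle value = 66

Median = 66


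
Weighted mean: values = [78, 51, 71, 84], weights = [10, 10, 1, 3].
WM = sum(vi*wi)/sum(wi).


Numerator = 78*10 + 51*10 + 71*1 + 84*3 = 1613
Denominator = 10 + 10 + 1 + 3 = 24
WM = 1613/24 = 67.2083

WM = 67.2083


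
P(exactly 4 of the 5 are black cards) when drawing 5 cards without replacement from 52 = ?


Hypergeometric: P(X=4) = C(26,4)·C(26,1) / C(52,5)
= 14950 × 26 / 2598960
= 388700/2598960 = 0.1496

P = 0.1496


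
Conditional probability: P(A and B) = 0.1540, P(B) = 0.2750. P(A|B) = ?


P(A|B) = 0.1540/0.2750 = 0.5600

P(A|B) = 0.5600


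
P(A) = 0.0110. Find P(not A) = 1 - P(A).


P(not A) = 1 - 0.0110 = 0.9890

P(not A) = 0.9890


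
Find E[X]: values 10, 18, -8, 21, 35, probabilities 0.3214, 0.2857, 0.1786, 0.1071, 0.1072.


E[X] = 10*0.3214 + 18*0.2857 - 8*0.1786 + 21*0.1071 + 35*0.1072
= 3.2140 + 5.1426 - 1.4288 + 2.2491 + 3.7520
= 12.9289

E[X] = 12.9289


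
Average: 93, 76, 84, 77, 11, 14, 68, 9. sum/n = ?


Sum = 93 + 76 + 84 + 77 + 11 + 14 + 68 + 9 = 432
n = 8
Mean = 432/8 = 54.0000

Mean = 54.0000


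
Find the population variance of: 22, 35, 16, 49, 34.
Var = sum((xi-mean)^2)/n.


Mean = 31.2000
Squared deviations: 84.6400, 14.4400, 231.0400, 316.8400, 7.8400
Sum = 654.8000
Variance = 654.8000/5 = 130.9600

Variance = 130.9600


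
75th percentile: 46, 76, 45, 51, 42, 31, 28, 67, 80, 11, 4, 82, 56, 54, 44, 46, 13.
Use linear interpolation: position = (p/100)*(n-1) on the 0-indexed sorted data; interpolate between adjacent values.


Sorted: 4, 11, 13, 28, 31, 42, 44, 45, 46, 46, 51, 54, 56, 67, 76, 80, 82
n = 17
Index = 75/100 * 16 = 12.0000
Lower = data[12] = 56, Upper = data[13] = 67
P75 = 56 + 0*(11) = 56.0000

P75 = 56.0000


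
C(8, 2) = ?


C(8,2) = 8!/(2! × 6!)
= 40320/(2 × 720)
= 28

C(8,2) = 28


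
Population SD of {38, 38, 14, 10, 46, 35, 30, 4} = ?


Mean = 26.8750
Variance = 207.8594
SD = sqrt(207.8594) = 14.4173

SD = 14.4173


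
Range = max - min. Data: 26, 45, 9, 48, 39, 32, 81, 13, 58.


Max = 81, Min = 9
Range = 81 - 9 = 72

Range = 72


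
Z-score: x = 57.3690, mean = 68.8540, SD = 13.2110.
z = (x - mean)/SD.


z = (57.3690 - 68.8540)/13.2110
= -11.4850/13.2110
= -0.8694

z = -0.8694


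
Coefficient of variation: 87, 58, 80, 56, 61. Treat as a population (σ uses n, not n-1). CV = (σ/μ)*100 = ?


Mean = 68.4000
SD = 12.6270
CV = (12.6270/68.4000)*100 = 18.4605%

CV = 18.4605%


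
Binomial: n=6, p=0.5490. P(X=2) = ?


C(6,2) = 15
p^2 = 0.301401
(1-p)^4 = 0.041372
P = 15 * 0.301401 * 0.041372 = 0.1870

P(X=2) = 0.1870


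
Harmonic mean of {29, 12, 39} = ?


Sum of reciprocals = 1/29 + 1/12 + 1/39 = 0.143457
HM = 3/0.143457 = 20.9122

HM = 20.9122


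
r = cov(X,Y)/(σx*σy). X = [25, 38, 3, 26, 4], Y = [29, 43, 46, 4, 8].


Mean X = 19.2000, Mean Y = 26.0000
SD X = 13.614698, SD Y = 17.355115
Cov = 27.400000
r = 27.400000/(13.614698*17.355115) = 0.1160

r = 0.1160


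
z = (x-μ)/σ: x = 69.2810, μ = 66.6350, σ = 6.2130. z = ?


z = (69.2810 - 66.6350)/6.2130
= 2.6460/6.2130
= 0.4259

z = 0.4259


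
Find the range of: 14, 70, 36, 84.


Max = 84, Min = 14
Range = 84 - 14 = 70

Range = 70


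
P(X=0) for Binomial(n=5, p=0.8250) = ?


C(5,0) = 1
p^0 = 1.000000
(1-p)^5 = 0.000164
P = 1 * 1.000000 * 0.000164 = 0.0002

P(X=0) = 0.0002


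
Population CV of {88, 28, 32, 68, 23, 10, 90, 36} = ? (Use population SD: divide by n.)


Mean = 46.8750
SD = 28.7725
CV = (28.7725/46.8750)*100 = 61.3814%

CV = 61.3814%


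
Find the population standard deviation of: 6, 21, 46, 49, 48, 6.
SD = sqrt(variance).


Mean = 29.3333
Variance = 361.8889
SD = sqrt(361.8889) = 19.0234

SD = 19.0234


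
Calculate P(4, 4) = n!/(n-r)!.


P(4,4) = 4!/0!
= 24/1
= 24

P(4,4) = 24


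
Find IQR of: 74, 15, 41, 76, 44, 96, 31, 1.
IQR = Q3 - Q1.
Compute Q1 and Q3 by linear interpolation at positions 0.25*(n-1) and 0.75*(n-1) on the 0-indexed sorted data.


Sorted: 1, 15, 31, 41, 44, 74, 76, 96
Q1 (25th %ile) = 27.0000
Q3 (75th %ile) = 74.5000
IQR = 74.5000 - 27.0000 = 47.5000

IQR = 47.5000


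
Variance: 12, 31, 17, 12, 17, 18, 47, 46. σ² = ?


Mean = 25.0000
Squared deviations: 169.0000, 36.0000, 64.0000, 169.0000, 64.0000, 49.0000, 484.0000, 441.0000
Sum = 1476.0000
Variance = 1476.0000/8 = 184.5000

Variance = 184.5000


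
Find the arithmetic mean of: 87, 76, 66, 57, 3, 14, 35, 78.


Sum = 87 + 76 + 66 + 57 + 3 + 14 + 35 + 78 = 416
n = 8
Mean = 416/8 = 52.0000

Mean = 52.0000


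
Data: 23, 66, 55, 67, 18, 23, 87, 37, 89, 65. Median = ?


Sorted: 18, 23, 23, 37, 55, 65, 66, 67, 87, 89
n = 10 (even)
Middle values: 55 and 65
Median = (55+65)/2 = 60.0000

Median = 60.0000


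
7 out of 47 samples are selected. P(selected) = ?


P = 7/47 = 0.1489

P = 0.1489


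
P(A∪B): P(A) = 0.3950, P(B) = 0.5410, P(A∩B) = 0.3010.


P(A∪B) = 0.3950 + 0.5410 - 0.3010
= 0.9360 - 0.3010
= 0.6350

P(A∪B) = 0.6350


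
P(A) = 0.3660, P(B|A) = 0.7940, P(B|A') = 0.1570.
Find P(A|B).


P(B) = P(B|A)*P(A) + P(B|A')*P(A')
= 0.7940*0.3660 + 0.1570*0.6340
= 0.290604 + 0.099538 = 0.390142
P(A|B) = 0.290604/0.390142 = 0.7449

P(A|B) = 0.7449


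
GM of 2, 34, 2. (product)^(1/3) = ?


Product = 2 × 34 × 2 = 136
GM = 136^(1/3) = 5.1426

GM = 5.1426


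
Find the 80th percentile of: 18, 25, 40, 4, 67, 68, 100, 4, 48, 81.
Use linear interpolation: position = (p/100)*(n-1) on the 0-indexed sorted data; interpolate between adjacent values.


Sorted: 4, 4, 18, 25, 40, 48, 67, 68, 81, 100
n = 10
Index = 80/100 * 9 = 7.2000
Lower = data[7] = 68, Upper = data[8] = 81
P80 = 68 + 0.2000*(13) = 70.6000

P80 = 70.6000


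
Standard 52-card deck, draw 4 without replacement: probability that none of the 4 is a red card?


P(no red cards) = (26/52) × (25/51) × (24/50) × (23/49)
= 0.0552

P = 0.0552


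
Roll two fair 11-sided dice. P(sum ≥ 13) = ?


Total outcomes = 11×11 = 121
Favorable (sum ≥ 13): 55
P = 55/121 = 0.4545

P = 0.4545


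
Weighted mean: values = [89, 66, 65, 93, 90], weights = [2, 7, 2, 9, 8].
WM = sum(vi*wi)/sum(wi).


Numerator = 89*2 + 66*7 + 65*2 + 93*9 + 90*8 = 2327
Denominator = 2 + 7 + 2 + 9 + 8 = 28
WM = 2327/28 = 83.1071

WM = 83.1071


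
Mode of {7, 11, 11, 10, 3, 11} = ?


Frequencies: 3:1, 7:1, 10:1, 11:3
Max frequency = 3
Mode = 11

Mode = 11


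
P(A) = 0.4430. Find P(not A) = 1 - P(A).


P(not A) = 1 - 0.4430 = 0.5570

P(not A) = 0.5570


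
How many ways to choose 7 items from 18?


C(18,7) = 18!/(7! × 11!)
= 6402373705728000/(5040 × 39916800)
= 31824

C(18,7) = 31824


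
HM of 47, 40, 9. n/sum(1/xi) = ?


Sum of reciprocals = 1/47 + 1/40 + 1/9 = 0.157388
HM = 3/0.157388 = 19.0612

HM = 19.0612


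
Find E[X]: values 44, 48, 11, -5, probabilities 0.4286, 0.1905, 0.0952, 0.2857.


E[X] = 44*0.4286 + 48*0.1905 + 11*0.0952 - 5*0.2857
= 18.8584 + 9.1440 + 1.0472 - 1.4285
= 27.6211

E[X] = 27.6211


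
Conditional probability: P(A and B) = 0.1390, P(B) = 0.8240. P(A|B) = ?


P(A|B) = 0.1390/0.8240 = 0.1687

P(A|B) = 0.1687


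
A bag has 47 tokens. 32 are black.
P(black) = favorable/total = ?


P = 32/47 = 0.6809

P = 0.6809


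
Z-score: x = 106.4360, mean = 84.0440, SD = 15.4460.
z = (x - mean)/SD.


z = (106.4360 - 84.0440)/15.4460
= 22.3920/15.4460
= 1.4497

z = 1.4497


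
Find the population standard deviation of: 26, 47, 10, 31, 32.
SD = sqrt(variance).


Mean = 29.2000
Variance = 141.3600
SD = sqrt(141.3600) = 11.8895

SD = 11.8895


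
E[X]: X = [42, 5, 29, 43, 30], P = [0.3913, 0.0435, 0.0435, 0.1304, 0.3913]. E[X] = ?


E[X] = 42*0.3913 + 5*0.0435 + 29*0.0435 + 43*0.1304 + 30*0.3913
= 16.4346 + 0.2175 + 1.2615 + 5.6072 + 11.7390
= 35.2598

E[X] = 35.2598


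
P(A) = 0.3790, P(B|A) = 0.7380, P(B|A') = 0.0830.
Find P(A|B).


P(B) = P(B|A)*P(A) + P(B|A')*P(A')
= 0.7380*0.3790 + 0.0830*0.6210
= 0.279702 + 0.051543 = 0.331245
P(A|B) = 0.279702/0.331245 = 0.8444

P(A|B) = 0.8444


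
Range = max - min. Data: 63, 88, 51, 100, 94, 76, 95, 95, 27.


Max = 100, Min = 27
Range = 100 - 27 = 73

Range = 73


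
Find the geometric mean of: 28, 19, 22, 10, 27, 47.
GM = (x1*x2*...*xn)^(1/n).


Product = 28 × 19 × 22 × 10 × 27 × 47 = 148523760
GM = 148523760^(1/6) = 23.0126

GM = 23.0126


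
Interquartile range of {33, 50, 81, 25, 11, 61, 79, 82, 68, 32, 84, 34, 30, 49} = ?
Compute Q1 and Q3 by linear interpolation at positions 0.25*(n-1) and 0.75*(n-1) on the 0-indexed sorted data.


Sorted: 11, 25, 30, 32, 33, 34, 49, 50, 61, 68, 79, 81, 82, 84
Q1 (25th %ile) = 32.2500
Q3 (75th %ile) = 76.2500
IQR = 76.2500 - 32.2500 = 44.0000

IQR = 44.0000


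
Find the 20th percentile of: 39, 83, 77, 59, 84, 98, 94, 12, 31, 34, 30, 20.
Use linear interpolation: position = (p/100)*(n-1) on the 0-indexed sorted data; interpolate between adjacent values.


Sorted: 12, 20, 30, 31, 34, 39, 59, 77, 83, 84, 94, 98
n = 12
Index = 20/100 * 11 = 2.2000
Lower = data[2] = 30, Upper = data[3] = 31
P20 = 30 + 0.2000*(1) = 30.2000

P20 = 30.2000


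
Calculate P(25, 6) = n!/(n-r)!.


P(25,6) = 25!/19!
= 15511210043330985984000000/121645100408832000
= 127512000

P(25,6) = 127512000


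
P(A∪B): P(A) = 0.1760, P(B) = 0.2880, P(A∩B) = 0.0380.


P(A∪B) = 0.1760 + 0.2880 - 0.0380
= 0.4640 - 0.0380
= 0.4260

P(A∪B) = 0.4260


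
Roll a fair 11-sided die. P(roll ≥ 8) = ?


Favorable outcomes (roll ≥ 8): 4
Total outcomes = 11
P = 4/11 = 0.3636

P = 0.3636


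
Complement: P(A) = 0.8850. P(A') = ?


P(not A) = 1 - 0.8850 = 0.1150

P(not A) = 0.1150


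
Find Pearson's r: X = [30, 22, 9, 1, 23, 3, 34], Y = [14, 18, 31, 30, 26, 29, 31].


Mean X = 17.4286, Mean Y = 25.5714
SD X = 12.152097, SD Y = 6.343887
Cov = -36.530612
r = -36.530612/(12.152097*6.343887) = -0.4739

r = -0.4739


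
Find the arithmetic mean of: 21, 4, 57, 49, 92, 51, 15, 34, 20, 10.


Sum = 21 + 4 + 57 + 49 + 92 + 51 + 15 + 34 + 20 + 10 = 353
n = 10
Mean = 353/10 = 35.3000

Mean = 35.3000


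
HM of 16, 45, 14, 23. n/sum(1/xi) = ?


Sum of reciprocals = 1/16 + 1/45 + 1/14 + 1/23 = 0.199629
HM = 4/0.199629 = 20.0372

HM = 20.0372


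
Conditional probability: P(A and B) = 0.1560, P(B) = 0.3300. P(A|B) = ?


P(A|B) = 0.1560/0.3300 = 0.4727

P(A|B) = 0.4727


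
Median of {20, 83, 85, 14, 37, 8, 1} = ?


Sorted: 1, 8, 14, 20, 37, 83, 85
n = 7 (odd)
Middle value = 20

Median = 20


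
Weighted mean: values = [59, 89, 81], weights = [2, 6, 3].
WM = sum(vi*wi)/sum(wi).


Numerator = 59*2 + 89*6 + 81*3 = 895
Denominator = 2 + 6 + 3 = 11
WM = 895/11 = 81.3636

WM = 81.3636


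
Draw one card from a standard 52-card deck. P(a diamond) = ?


13 diamonds in 52 cards
P = 13/52 = 0.2500

P = 0.2500


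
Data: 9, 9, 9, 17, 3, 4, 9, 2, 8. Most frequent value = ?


Frequencies: 2:1, 3:1, 4:1, 8:1, 9:4, 17:1
Max frequency = 4
Mode = 9

Mode = 9


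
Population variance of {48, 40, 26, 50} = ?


Mean = 41.0000
Squared deviations: 49.0000, 1.0000, 225.0000, 81.0000
Sum = 356.0000
Variance = 356.0000/4 = 89.0000

Variance = 89.0000


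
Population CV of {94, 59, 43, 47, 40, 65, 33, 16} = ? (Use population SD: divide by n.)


Mean = 49.6250
SD = 21.9200
CV = (21.9200/49.6250)*100 = 44.1712%

CV = 44.1712%


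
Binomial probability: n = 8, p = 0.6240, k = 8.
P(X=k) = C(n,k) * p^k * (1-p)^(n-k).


C(8,8) = 1
p^8 = 0.022987
(1-p)^0 = 1.000000
P = 1 * 0.022987 * 1.000000 = 0.0230

P(X=8) = 0.0230


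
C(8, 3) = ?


C(8,3) = 8!/(3! × 5!)
= 40320/(6 × 120)
= 56

C(8,3) = 56


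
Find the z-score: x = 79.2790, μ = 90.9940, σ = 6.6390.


z = (79.2790 - 90.9940)/6.6390
= -11.7150/6.6390
= -1.7646

z = -1.7646


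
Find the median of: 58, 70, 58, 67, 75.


Sorted: 58, 58, 67, 70, 75
n = 5 (odd)
Middle value = 67

Median = 67


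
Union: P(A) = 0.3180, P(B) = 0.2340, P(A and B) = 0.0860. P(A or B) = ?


P(A∪B) = 0.3180 + 0.2340 - 0.0860
= 0.5520 - 0.0860
= 0.4660

P(A∪B) = 0.4660


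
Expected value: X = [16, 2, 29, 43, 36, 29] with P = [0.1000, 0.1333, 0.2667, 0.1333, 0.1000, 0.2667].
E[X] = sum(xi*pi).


E[X] = 16*0.1000 + 2*0.1333 + 29*0.2667 + 43*0.1333 + 36*0.1000 + 29*0.2667
= 1.6000 + 0.2666 + 7.7343 + 5.7319 + 3.6000 + 7.7343
= 26.6671

E[X] = 26.6671


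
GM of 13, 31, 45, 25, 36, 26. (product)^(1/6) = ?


Product = 13 × 31 × 45 × 25 × 36 × 26 = 424359000
GM = 424359000^(1/6) = 27.4129

GM = 27.4129


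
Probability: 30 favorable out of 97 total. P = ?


P = 30/97 = 0.3093

P = 0.3093


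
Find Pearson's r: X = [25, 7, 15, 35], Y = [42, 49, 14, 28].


Mean X = 20.5000, Mean Y = 33.2500
SD X = 10.523783, SD Y = 13.442005
Cov = -35.875000
r = -35.875000/(10.523783*13.442005) = -0.2536

r = -0.2536


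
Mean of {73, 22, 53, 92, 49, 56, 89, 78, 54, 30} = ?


Sum = 73 + 22 + 53 + 92 + 49 + 56 + 89 + 78 + 54 + 30 = 596
n = 10
Mean = 596/10 = 59.6000

Mean = 59.6000


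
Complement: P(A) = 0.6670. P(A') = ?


P(not A) = 1 - 0.6670 = 0.3330

P(not A) = 0.3330


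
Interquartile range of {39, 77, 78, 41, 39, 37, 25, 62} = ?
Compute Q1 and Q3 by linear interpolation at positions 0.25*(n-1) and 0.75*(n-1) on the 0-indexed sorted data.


Sorted: 25, 37, 39, 39, 41, 62, 77, 78
Q1 (25th %ile) = 38.5000
Q3 (75th %ile) = 65.7500
IQR = 65.7500 - 38.5000 = 27.2500

IQR = 27.2500


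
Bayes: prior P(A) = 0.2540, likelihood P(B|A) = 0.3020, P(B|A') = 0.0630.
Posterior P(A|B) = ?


P(B) = P(B|A)*P(A) + P(B|A')*P(A')
= 0.3020*0.2540 + 0.0630*0.7460
= 0.076708 + 0.046998 = 0.123706
P(A|B) = 0.076708/0.123706 = 0.6201

P(A|B) = 0.6201


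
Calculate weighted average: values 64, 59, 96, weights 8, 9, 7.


Numerator = 64*8 + 59*9 + 96*7 = 1715
Denominator = 8 + 9 + 7 = 24
WM = 1715/24 = 71.4583

WM = 71.4583


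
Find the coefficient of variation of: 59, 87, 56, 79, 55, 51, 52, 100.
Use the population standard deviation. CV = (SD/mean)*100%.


Mean = 67.3750
SD = 17.4710
CV = (17.4710/67.3750)*100 = 25.9309%

CV = 25.9309%


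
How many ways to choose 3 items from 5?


C(5,3) = 5!/(3! × 2!)
= 120/(6 × 2)
= 10

C(5,3) = 10


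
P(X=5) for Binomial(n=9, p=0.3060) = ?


C(9,5) = 126
p^5 = 0.002683
(1-p)^4 = 0.231973
P = 126 * 0.002683 * 0.231973 = 0.0784

P(X=5) = 0.0784


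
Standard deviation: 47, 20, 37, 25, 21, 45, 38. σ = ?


Mean = 33.2857
Variance = 108.2041
SD = sqrt(108.2041) = 10.4021

SD = 10.4021


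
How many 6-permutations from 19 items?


P(19,6) = 19!/13!
= 121645100408832000/6227020800
= 19535040

P(19,6) = 19535040


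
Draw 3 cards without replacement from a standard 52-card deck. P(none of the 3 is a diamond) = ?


P(no diamonds) = (39/52) × (38/51) × (37/50)
= 0.4135

P = 0.4135


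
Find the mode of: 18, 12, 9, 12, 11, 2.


Frequencies: 2:1, 9:1, 11:1, 12:2, 18:1
Max frequency = 2
Mode = 12

Mode = 12


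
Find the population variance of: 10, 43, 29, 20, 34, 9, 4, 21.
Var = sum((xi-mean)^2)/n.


Mean = 21.2500
Squared deviations: 126.5625, 473.0625, 60.0625, 1.5625, 162.5625, 150.0625, 297.5625, 0.0625
Sum = 1271.5000
Variance = 1271.5000/8 = 158.9375

Variance = 158.9375


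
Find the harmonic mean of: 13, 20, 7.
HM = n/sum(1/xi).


Sum of reciprocals = 1/13 + 1/20 + 1/7 = 0.269780
HM = 3/0.269780 = 11.1202

HM = 11.1202


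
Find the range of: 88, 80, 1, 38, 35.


Max = 88, Min = 1
Range = 88 - 1 = 87

Range = 87


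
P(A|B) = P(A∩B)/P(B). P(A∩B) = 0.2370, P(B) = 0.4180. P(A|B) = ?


P(A|B) = 0.2370/0.4180 = 0.5670

P(A|B) = 0.5670


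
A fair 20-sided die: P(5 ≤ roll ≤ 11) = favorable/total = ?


Favorable outcomes (5 ≤ roll ≤ 11): 7
Total outcomes = 20
P = 7/20 = 0.3500

P = 0.3500


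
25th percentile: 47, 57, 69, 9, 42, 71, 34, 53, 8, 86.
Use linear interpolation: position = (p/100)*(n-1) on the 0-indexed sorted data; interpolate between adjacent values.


Sorted: 8, 9, 34, 42, 47, 53, 57, 69, 71, 86
n = 10
Index = 25/100 * 9 = 2.2500
Lower = data[2] = 34, Upper = data[3] = 42
P25 = 34 + 0.2500*(8) = 36.0000

P25 = 36.0000


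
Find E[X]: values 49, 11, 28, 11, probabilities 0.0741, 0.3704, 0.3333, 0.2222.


E[X] = 49*0.0741 + 11*0.3704 + 28*0.3333 + 11*0.2222
= 3.6309 + 4.0744 + 9.3324 + 2.4442
= 19.4819

E[X] = 19.4819


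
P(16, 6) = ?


P(16,6) = 16!/10!
= 20922789888000/3628800
= 5765760

P(16,6) = 5765760


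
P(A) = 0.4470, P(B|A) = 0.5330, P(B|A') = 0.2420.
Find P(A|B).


P(B) = P(B|A)*P(A) + P(B|A')*P(A')
= 0.5330*0.4470 + 0.2420*0.5530
= 0.238251 + 0.133826 = 0.372077
P(A|B) = 0.238251/0.372077 = 0.6403

P(A|B) = 0.6403


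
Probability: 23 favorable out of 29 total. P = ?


P = 23/29 = 0.7931

P = 0.7931


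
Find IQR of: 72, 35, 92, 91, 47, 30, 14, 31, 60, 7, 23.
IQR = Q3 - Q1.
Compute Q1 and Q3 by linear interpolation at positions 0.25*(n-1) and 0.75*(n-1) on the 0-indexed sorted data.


Sorted: 7, 14, 23, 30, 31, 35, 47, 60, 72, 91, 92
Q1 (25th %ile) = 26.5000
Q3 (75th %ile) = 66.0000
IQR = 66.0000 - 26.5000 = 39.5000

IQR = 39.5000


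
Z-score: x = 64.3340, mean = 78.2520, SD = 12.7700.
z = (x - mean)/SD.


z = (64.3340 - 78.2520)/12.7700
= -13.9180/12.7700
= -1.0899

z = -1.0899


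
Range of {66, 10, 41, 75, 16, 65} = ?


Max = 75, Min = 10
Range = 75 - 10 = 65

Range = 65


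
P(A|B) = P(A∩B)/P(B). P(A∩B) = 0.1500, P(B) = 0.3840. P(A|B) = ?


P(A|B) = 0.1500/0.3840 = 0.3906

P(A|B) = 0.3906


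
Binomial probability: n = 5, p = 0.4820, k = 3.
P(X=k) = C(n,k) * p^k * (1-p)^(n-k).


C(5,3) = 10
p^3 = 0.111980
(1-p)^2 = 0.268324
P = 10 * 0.111980 * 0.268324 = 0.3005

P(X=3) = 0.3005


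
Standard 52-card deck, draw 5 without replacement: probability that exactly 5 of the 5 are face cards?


Hypergeometric: P(X=5) = C(12,5)·C(40,0) / C(52,5)
= 792 × 1 / 2598960
= 792/2598960 = 0.0003

P = 0.0003


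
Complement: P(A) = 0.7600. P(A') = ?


P(not A) = 1 - 0.7600 = 0.2400

P(not A) = 0.2400


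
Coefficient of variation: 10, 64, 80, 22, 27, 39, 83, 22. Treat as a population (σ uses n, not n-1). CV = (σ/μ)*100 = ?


Mean = 43.3750
SD = 26.5798
CV = (26.5798/43.3750)*100 = 61.2790%

CV = 61.2790%


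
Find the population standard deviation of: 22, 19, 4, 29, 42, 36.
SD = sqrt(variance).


Mean = 25.3333
Variance = 151.8889
SD = sqrt(151.8889) = 12.3243

SD = 12.3243


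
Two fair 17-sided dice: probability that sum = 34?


Total outcomes = 17×17 = 289
Favorable (sum = 34): 1
P = 1/289 = 0.0035

P = 0.0035


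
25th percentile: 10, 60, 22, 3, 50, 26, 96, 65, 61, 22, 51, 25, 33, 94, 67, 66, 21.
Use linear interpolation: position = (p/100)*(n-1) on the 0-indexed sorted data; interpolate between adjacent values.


Sorted: 3, 10, 21, 22, 22, 25, 26, 33, 50, 51, 60, 61, 65, 66, 67, 94, 96
n = 17
Index = 25/100 * 16 = 4.0000
Lower = data[4] = 22, Upper = data[5] = 25
P25 = 22 + 0*(3) = 22.0000

P25 = 22.0000


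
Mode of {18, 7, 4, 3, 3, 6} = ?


Frequencies: 3:2, 4:1, 6:1, 7:1, 18:1
Max frequency = 2
Mode = 3

Mode = 3


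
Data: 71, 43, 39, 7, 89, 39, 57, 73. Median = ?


Sorted: 7, 39, 39, 43, 57, 71, 73, 89
n = 8 (even)
Middle values: 43 and 57
Median = (43+57)/2 = 50.0000

Median = 50.0000


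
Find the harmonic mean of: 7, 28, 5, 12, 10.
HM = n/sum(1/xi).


Sum of reciprocals = 1/7 + 1/28 + 1/5 + 1/12 + 1/10 = 0.561905
HM = 5/0.561905 = 8.8983

HM = 8.8983


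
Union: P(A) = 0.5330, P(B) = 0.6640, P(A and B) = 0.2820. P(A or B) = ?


P(A∪B) = 0.5330 + 0.6640 - 0.2820
= 1.1970 - 0.2820
= 0.9150

P(A∪B) = 0.9150


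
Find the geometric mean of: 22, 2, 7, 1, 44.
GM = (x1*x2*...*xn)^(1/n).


Product = 22 × 2 × 7 × 1 × 44 = 13552
GM = 13552^(1/5) = 6.7050

GM = 6.7050


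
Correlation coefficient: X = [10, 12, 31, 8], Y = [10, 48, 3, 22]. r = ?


Mean X = 15.2500, Mean Y = 20.7500
SD X = 9.202581, SD Y = 17.137313
Cov = -80.187500
r = -80.187500/(9.202581*17.137313) = -0.5085

r = -0.5085


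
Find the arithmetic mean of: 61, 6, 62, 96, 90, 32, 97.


Sum = 61 + 6 + 62 + 96 + 90 + 32 + 97 = 444
n = 7
Mean = 444/7 = 63.4286

Mean = 63.4286


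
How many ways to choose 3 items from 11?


C(11,3) = 11!/(3! × 8!)
= 39916800/(6 × 40320)
= 165

C(11,3) = 165


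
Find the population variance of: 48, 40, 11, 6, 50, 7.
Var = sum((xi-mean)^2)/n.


Mean = 27.0000
Squared deviations: 441.0000, 169.0000, 256.0000, 441.0000, 529.0000, 400.0000
Sum = 2236.0000
Variance = 2236.0000/6 = 372.6667

Variance = 372.6667


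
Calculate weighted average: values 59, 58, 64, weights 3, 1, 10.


Numerator = 59*3 + 58*1 + 64*10 = 875
Denominator = 3 + 1 + 10 = 14
WM = 875/14 = 62.5000

WM = 62.5000
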